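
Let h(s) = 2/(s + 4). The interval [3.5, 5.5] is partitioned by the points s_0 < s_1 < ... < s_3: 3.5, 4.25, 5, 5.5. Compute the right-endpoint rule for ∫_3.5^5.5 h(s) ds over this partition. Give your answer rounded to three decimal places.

0.454

Subinterval widths: 0.75, 0.75, 0.5.
Right endpoints: 4.25, 5, 5.5.
h(4.25) = 8/33, h(5) = 2/9, h(5.5) = 4/19.
Sum = Σ Δs_i · h(s_i).
Sum ≈ 0.454.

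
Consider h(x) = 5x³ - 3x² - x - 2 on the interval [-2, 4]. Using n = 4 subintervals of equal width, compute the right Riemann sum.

475.5

Δx = (4 − (-2))/4 = 1.5.
Right endpoints: -0.5, 1, 2.5, 4.
h(-0.5) = -2.875, h(1) = -1, h(2.5) = 54.875, h(4) = 266.
Sum = Δx · [h(-0.5) + h(1) + h(2.5) + h(4)].
Sum = 475.5.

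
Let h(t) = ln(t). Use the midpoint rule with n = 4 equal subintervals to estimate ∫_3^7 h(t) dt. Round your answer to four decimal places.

6.3334

Δt = (7 − 3)/4 = 1.
Midpoints: 3.5, 4.5, 5.5, 6.5.
h(3.5) ≈ 1.2528, h(4.5) ≈ 1.5041, h(5.5) ≈ 1.7047, h(6.5) ≈ 1.8718.
Sum = Δt · [h(3.5) + h(4.5) + h(5.5) + h(6.5)].
Sum ≈ 6.3334.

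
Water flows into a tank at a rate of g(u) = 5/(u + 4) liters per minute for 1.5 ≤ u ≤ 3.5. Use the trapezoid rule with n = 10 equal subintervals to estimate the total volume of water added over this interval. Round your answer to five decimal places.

1.55103

Δu = (3.5 − 1.5)/10 = 0.2.
g(1.5) = 10/11, g(1.7) = 50/57, g(1.9) = 50/59, g(2.1) = 50/61, g(2.3) = 50/63, g(2.5) = 10/13, g(2.7) = 50/67, g(2.9) = 50/69, g(3.1) = 50/71, g(3.3) = 50/73, g(3.5) = 2/3.
T_10 = (Δu/2)·[g(u_0) + 2g(u_1) + ... + 2g(u_{9}) + g(u_10)].
Sum ≈ 1.55103.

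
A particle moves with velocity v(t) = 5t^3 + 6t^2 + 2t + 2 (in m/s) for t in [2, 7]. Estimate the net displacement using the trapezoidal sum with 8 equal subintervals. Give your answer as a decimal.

Δt = (7 − 2)/8 = 0.625.
v(2) = 70, v(2.625) = 71185/512, v(3.25) = 243.515625, v(3.875) = 200075/512, v(4.5) = 588.125, v(5.125) = 431565/512, v(5.75) = 1162.421875, v(6.375) = 795655/512, v(7) = 2025.
T_8 = (Δt/2)·[v(t_0) + 2v(t_1) + ... + 2v(t_{7}) + v(t_8)].
Sum = 3730.17578125.

3730.17578125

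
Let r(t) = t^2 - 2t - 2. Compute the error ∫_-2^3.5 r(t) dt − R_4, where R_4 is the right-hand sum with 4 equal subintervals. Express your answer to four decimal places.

Exact integral: ∫_-2^3.5 r(t) dt ≈ -2.291667.
R_4 = -2.44921875.
Error ≈ -2.291667 − (-2.44921875) ≈ 0.1576.

0.1576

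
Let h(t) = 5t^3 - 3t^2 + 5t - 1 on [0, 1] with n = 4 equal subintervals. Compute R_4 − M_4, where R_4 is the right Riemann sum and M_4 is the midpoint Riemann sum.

R_4 = 2.671875.
M_4 = 1.7265625.
R_4 − M_4 = 0.9453125.

0.9453125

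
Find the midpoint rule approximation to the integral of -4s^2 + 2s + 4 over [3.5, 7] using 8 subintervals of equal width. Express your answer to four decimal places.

-349.1934

Δs = (7 − 3.5)/8 = 0.4375.
Midpoints: 3.71875, 4.15625, 4.59375, 5.03125, 5.46875, 5.90625, 6.34375, 6.78125.
f(3.71875) = -43.87890625, f(4.15625) = -56.78515625, f(4.59375) = -71.22265625, f(5.03125) = -87.19140625, f(5.46875) = -104.69140625, f(5.90625) = -123.72265625, f(6.34375) = -144.28515625, f(6.78125) = -166.37890625.
Sum = Δs · [f(3.71875) + f(4.15625) + f(4.59375) + ...].
Sum ≈ -349.1934.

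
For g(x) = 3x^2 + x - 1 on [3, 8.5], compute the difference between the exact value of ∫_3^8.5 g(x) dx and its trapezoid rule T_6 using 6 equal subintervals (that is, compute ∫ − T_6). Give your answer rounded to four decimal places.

Exact integral: ∫_3^8.5 g(x) dx = 613.25.
T_6 ≈ 615.560764.
Error ≈ 613.25 − 615.560764 ≈ -2.3108.

-2.3108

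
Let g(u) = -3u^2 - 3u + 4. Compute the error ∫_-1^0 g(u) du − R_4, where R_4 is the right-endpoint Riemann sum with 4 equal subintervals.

Exact integral: ∫_-1^0 g(u) du = 4.5.
R_4 = 4.46875.
Error = 4.5 − 4.46875 = 0.03125.

0.03125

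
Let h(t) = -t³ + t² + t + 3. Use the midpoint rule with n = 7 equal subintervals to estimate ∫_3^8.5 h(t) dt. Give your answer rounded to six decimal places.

-1036.334343

Δt = (8.5 − 3)/7 = 11/14.
Midpoints: 95/28, 117/28, 139/28, 5.75, 183/28, 205/28, 227/28.
h(95/28) = -464339/21952, h(117/28) = -1060737/21952, h(139/28) = -1969799/21952, h(5.75) = -148.296875, h(183/28) = -4981467/21952, h(205/28) = -7211849/21952, h(227/28) = -10010447/21952.
Sum = Δt · [h(95/28) + h(117/28) + h(139/28) + ...].
Sum ≈ -1036.334343.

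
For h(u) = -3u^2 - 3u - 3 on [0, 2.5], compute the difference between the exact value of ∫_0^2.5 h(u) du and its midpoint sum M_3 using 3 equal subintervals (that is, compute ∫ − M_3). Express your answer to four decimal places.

Exact integral: ∫_0^2.5 h(u) du = -32.5.
M_3 ≈ -32.065972.
Error ≈ -32.5 − (-32.065972) ≈ -0.4340.

-0.4340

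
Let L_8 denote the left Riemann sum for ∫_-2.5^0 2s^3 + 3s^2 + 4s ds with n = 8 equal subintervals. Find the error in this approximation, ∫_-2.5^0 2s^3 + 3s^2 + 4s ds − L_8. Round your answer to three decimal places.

3.699

Exact integral: ∫_-2.5^0 f(s) ds = -16.40625.
L_8 ≈ -20.10498.
Error ≈ -16.40625 − (-20.10498) ≈ 3.699.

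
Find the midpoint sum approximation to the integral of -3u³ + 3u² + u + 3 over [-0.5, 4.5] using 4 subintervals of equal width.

-181.484375

Δu = (4.5 − (-0.5))/4 = 1.25.
Midpoints: 0.125, 1.375, 2.625, 3.875.
f(0.125) = 1621/512, f(1.375) = 1151/512, f(2.625) = -14319/512, f(3.875) = -62789/512.
Sum = Δu · [f(0.125) + f(1.375) + f(2.625) + f(3.875)].
Sum = -181.484375.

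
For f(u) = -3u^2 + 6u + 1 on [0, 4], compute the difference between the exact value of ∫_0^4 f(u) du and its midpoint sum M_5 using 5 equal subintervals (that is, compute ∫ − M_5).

-0.64

Exact integral: ∫_0^4 f(u) du = -12.
M_5 = -11.36.
Error = -12 − (-11.36) = -0.64.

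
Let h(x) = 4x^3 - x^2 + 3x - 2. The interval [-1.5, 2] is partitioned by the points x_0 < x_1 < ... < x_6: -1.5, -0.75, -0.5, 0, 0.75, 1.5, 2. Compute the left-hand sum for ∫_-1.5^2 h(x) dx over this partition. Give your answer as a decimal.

Subinterval widths: 0.75, 0.25, 0.5, 0.75, 0.75, 0.5.
Left endpoints: -1.5, -0.75, -0.5, 0, 0.75, 1.5.
h(-1.5) = -22.25, h(-0.75) = -6.5, h(-0.5) = -4.25, h(0) = -2, h(0.75) = 1.375, h(1.5) = 13.75.
Sum = Σ Δx_i · h(x_i).
Sum = -14.03125.

-14.03125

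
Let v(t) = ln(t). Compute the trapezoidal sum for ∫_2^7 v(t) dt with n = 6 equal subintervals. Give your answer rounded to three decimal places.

7.215

Δt = (7 − 2)/6 = 5/6.
v(2) ≈ 0.693, v(17/6) ≈ 1.041, v(11/3) ≈ 1.299, v(4.5) ≈ 1.504, v(16/3) ≈ 1.674, v(37/6) ≈ 1.819, v(7) ≈ 1.946.
T_6 = (Δt/2)·[v(t_0) + 2v(t_1) + ... + 2v(t_{5}) + v(t_6)].
Sum ≈ 7.215.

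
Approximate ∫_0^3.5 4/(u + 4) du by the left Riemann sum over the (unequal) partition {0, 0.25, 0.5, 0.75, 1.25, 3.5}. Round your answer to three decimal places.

2.843

Subinterval widths: 0.25, 0.25, 0.25, 0.5, 2.25.
Left endpoints: 0, 0.25, 0.5, 0.75, 1.25.
f(0) = 1, f(0.25) = 16/17, f(0.5) = 8/9, f(0.75) = 16/19, f(1.25) = 16/21.
Sum = Σ Δu_i · f(u_i).
Sum ≈ 2.843.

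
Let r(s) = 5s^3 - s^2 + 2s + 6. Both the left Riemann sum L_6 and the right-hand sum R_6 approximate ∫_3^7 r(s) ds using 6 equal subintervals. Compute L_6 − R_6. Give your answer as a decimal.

L_6 ≈ 2364.592593.
R_6 ≈ 3396.592593.
L_6 − R_6 = -1032.

-1032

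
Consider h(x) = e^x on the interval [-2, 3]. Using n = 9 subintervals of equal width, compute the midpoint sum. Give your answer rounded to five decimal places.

Δx = (3 − (-2))/9 = 5/9.
Midpoints: -31/18, -7/6, -11/18, -1/18, 0.5, 19/18, 29/18, 13/6, 49/18.
h(-31/18) ≈ 0.17867, h(-7/6) ≈ 0.31140, h(-11/18) ≈ 0.54275, h(-1/18) ≈ 0.94596, h(0.5) ≈ 1.64872, h(19/18) ≈ 2.87357, h(29/18) ≈ 5.00837, h(13/6) ≈ 8.72914, h(49/18) ≈ 15.21409.
Sum = Δx · [h(-31/18) + h(-7/6) + h(-11/18) + ...].
Sum ≈ 19.69593.

19.69593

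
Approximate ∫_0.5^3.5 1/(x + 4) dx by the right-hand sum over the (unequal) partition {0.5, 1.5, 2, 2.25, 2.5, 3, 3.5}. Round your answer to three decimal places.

Subinterval widths: 1, 0.5, 0.25, 0.25, 0.5, 0.5.
Right endpoints: 1.5, 2, 2.25, 2.5, 3, 3.5.
f(1.5) = 2/11, f(2) = 1/6, f(2.25) = 0.16, f(2.5) = 2/13, f(3) = 1/7, f(3.5) = 2/15.
Sum = Σ Δx_i · f(x_i).
Sum ≈ 0.482.

0.482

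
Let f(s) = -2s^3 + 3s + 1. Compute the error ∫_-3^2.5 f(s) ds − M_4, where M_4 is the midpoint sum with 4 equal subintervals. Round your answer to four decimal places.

Exact integral: ∫_-3^2.5 f(s) ds = 22.34375.
M_4 ≈ 21.043945.
Error ≈ 22.34375 − 21.043945 ≈ 1.2998.

1.2998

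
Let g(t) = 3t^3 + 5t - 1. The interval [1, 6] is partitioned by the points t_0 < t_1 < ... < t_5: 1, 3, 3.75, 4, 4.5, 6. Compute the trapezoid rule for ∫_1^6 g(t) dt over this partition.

Subinterval widths: 2, 0.75, 0.25, 0.5, 1.5.
g(1) = 7, g(3) = 95, g(3.75) = 175.953125, g(4) = 211, g(4.5) = 294.875, g(6) = 677.
On each subinterval the trapezoid contributes (Δt_i/2)·[g(t_{i-1}) + g(t_i)].
Sum = 1107.3515625.

1107.3515625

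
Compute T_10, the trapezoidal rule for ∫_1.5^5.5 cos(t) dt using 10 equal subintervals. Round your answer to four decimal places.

Δt = (5.5 − 1.5)/10 = 0.4.
f(1.5) ≈ 0.0707, f(1.9) ≈ -0.3233, f(2.3) ≈ -0.6663, f(2.7) ≈ -0.9041, f(3.1) ≈ -0.9991, f(3.5) ≈ -0.9365, f(3.9) ≈ -0.7259, f(4.3) ≈ -0.4008, f(4.7) ≈ -0.0124, f(5.1) ≈ 0.3780, f(5.5) ≈ 0.7087.
T_10 = (Δt/2)·[f(t_0) + 2f(t_1) + ... + 2f(t_{9}) + f(t_10)].
Sum ≈ -1.6803.

-1.6803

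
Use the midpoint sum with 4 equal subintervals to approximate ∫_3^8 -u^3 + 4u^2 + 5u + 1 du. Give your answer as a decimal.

Δu = (8 − 3)/4 = 1.25.
Midpoints: 3.625, 4.875, 6.125, 7.375.
f(3.625) = 12315/512, f(4.875) = 2345/512, f(6.125) = -24625/512, f(7.375) = -74595/512.
Sum = Δu · [f(3.625) + f(4.875) + f(6.125) + f(7.375)].
Sum = -206.4453125.

-206.4453125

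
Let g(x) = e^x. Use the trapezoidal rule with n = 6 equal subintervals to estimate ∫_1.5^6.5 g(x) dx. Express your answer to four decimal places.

698.4573

Δx = (6.5 − 1.5)/6 = 5/6.
g(1.5) ≈ 4.4817, g(7/3) ≈ 10.3123, g(19/6) ≈ 23.7283, g(4) ≈ 54.5982, g(29/6) ≈ 125.6290, g(17/3) ≈ 289.0694, g(6.5) ≈ 665.1416.
T_6 = (Δx/2)·[g(x_0) + 2g(x_1) + ... + 2g(x_{5}) + g(x_6)].
Sum ≈ 698.4573.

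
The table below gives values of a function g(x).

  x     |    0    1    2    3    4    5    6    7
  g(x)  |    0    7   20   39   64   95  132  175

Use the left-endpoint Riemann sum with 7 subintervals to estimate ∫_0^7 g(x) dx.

357

Δx = 1.
Sum = 1·[0 + 7 + 20 + 39 + 64 + 95 + 132] = 357.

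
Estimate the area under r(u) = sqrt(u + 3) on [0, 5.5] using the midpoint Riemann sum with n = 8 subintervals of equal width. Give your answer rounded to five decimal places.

Δu = (5.5 − 0)/8 = 0.6875.
Midpoints: 0.34375, 1.03125, 1.71875, 2.40625, 3.09375, 3.78125, 4.46875, 5.15625.
r(0.34375) ≈ 1.82859, r(1.03125) ≈ 2.00780, r(1.71875) ≈ 2.17227, r(2.40625) ≈ 2.32513, r(3.09375) ≈ 2.46855, r(3.78125) ≈ 2.60408, r(4.46875) ≈ 2.73290, r(5.15625) ≈ 2.85591.
Sum = Δu · [r(0.34375) + r(1.03125) + r(1.71875) + ...].
Sum ≈ 13.05923.

13.05923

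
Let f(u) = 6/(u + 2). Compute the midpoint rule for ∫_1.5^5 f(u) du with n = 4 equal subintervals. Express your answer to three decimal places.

Δu = (5 − 1.5)/4 = 0.875.
Midpoints: 1.9375, 2.8125, 3.6875, 4.5625.
f(1.9375) = 32/21, f(2.8125) = 96/77, f(3.6875) = 96/91, f(4.5625) = 32/35.
Sum = Δu · [f(1.9375) + f(2.8125) + f(3.6875) + f(4.5625)].
Sum ≈ 4.147.

4.147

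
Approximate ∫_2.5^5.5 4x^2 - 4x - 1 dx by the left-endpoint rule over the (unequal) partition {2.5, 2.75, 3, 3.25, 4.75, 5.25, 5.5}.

Subinterval widths: 0.25, 0.25, 0.25, 1.5, 0.5, 0.25.
Left endpoints: 2.5, 2.75, 3, 3.25, 4.75, 5.25.
f(2.5) = 14, f(2.75) = 18.25, f(3) = 23, f(3.25) = 28.25, f(4.75) = 70.25, f(5.25) = 88.25.
Sum = Σ Δx_i · f(x_i).
Sum = 113.375.

113.375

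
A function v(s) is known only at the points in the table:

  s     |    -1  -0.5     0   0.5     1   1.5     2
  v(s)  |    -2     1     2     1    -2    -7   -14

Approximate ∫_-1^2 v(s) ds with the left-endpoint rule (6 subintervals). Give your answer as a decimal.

Δs = 0.5.
Sum = 0.5·[(-2) + 1 + 2 + 1 + (-2) + (-7)] = -3.5.

-3.5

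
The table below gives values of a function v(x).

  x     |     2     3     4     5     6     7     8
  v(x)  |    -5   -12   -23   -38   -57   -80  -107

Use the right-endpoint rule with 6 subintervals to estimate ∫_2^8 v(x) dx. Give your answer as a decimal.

Δx = 1.
Sum = 1·[(-12) + (-23) + (-38) + (-57) + (-80) + (-107)] = -317.

-317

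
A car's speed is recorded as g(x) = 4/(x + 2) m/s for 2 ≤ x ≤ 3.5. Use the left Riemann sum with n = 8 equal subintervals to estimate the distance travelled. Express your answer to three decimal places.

Δx = (3.5 − 2)/8 = 0.1875.
Left endpoints: 2, 2.1875, 2.375, 2.5625, 2.75, 2.9375, 3.125, 3.3125.
g(2) = 1, g(2.1875) = 64/67, g(2.375) = 32/35, g(2.5625) = 64/73, g(2.75) = 16/19, g(2.9375) = 64/79, g(3.125) = 32/41, g(3.3125) = 64/85.
Sum = Δx · [g(2) + g(2.1875) + g(2.375) + ...].
Sum ≈ 1.300.

1.300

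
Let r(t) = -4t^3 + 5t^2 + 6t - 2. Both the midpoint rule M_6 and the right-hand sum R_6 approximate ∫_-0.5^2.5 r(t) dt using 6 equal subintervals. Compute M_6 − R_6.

5.0625

M_6 = -0.3125.
R_6 = -5.375.
M_6 − R_6 = 5.0625.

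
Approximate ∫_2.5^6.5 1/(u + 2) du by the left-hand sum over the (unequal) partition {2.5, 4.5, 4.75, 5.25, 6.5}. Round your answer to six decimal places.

0.729394

Subinterval widths: 2, 0.25, 0.5, 1.25.
Left endpoints: 2.5, 4.5, 4.75, 5.25.
f(2.5) = 2/9, f(4.5) = 2/13, f(4.75) = 4/27, f(5.25) = 4/29.
Sum = Σ Δu_i · f(u_i).
Sum ≈ 0.729394.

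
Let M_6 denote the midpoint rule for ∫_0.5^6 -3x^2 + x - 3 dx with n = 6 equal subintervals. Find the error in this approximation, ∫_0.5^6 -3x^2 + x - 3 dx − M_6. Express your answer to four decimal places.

Exact integral: ∫_0.5^6 f(x) dx = -214.5.
M_6 ≈ -213.344618.
Error ≈ -214.5 − (-213.344618) ≈ -1.1554.

-1.1554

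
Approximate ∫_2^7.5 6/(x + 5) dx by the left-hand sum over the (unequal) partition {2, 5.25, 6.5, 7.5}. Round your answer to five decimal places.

Subinterval widths: 3.25, 1.25, 1.
Left endpoints: 2, 5.25, 6.5.
f(2) = 6/7, f(5.25) = 24/41, f(6.5) = 12/23.
Sum = Σ Δx_i · f(x_i).
Sum ≈ 4.03916.

4.03916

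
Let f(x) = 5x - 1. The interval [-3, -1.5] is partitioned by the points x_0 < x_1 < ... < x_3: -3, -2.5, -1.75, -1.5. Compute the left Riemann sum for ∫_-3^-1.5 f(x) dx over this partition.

-20.5625

Subinterval widths: 0.5, 0.75, 0.25.
Left endpoints: -3, -2.5, -1.75.
f(-3) = -16, f(-2.5) = -13.5, f(-1.75) = -9.75.
Sum = Σ Δx_i · f(x_i).
Sum = -20.5625.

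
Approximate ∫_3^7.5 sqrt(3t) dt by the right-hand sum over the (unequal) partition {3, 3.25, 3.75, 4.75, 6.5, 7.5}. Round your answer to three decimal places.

Subinterval widths: 0.25, 0.5, 1, 1.75, 1.
Right endpoints: 3.25, 3.75, 4.75, 6.5, 7.5.
f(3.25) ≈ 3.122, f(3.75) ≈ 3.354, f(4.75) ≈ 3.775, f(6.5) ≈ 4.416, f(7.5) ≈ 4.743.
Sum = Σ Δt_i · f(t_i).
Sum ≈ 18.704.

18.704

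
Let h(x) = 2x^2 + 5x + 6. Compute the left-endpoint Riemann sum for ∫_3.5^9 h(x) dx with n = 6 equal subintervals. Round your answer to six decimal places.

Δx = (9 − 3.5)/6 = 11/12.
Left endpoints: 3.5, 53/12, 16/3, 6.25, 43/6, 97/12.
h(3.5) = 48, h(53/12) = 4831/72, h(16/3) = 806/9, h(6.25) = 115.375, h(43/6) = 1301/9, h(97/12) = 12751/72.
Sum = Δx · [h(3.5) + h(53/12) + h(16/3) + ...].
Sum ≈ 588.207176.

588.207176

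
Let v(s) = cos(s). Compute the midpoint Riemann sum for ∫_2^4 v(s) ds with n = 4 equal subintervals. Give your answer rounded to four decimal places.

-1.6836

Δs = (4 − 2)/4 = 0.5.
Midpoints: 2.25, 2.75, 3.25, 3.75.
v(2.25) ≈ -0.6282, v(2.75) ≈ -0.9243, v(3.25) ≈ -0.9941, v(3.75) ≈ -0.8206.
Sum = Δs · [v(2.25) + v(2.75) + v(3.25) + v(3.75)].
Sum ≈ -1.6836.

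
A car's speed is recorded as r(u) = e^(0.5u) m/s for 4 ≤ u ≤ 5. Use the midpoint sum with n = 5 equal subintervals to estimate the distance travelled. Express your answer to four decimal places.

9.5829

Δu = (5 − 4)/5 = 0.2.
Midpoints: 4.1, 4.3, 4.5, 4.7, 4.9.
r(4.1) ≈ 7.7679, r(4.3) ≈ 8.5849, r(4.5) ≈ 9.4877, r(4.7) ≈ 10.4856, r(4.9) ≈ 11.5883.
Sum = Δu · [r(4.1) + r(4.3) + r(4.5) + r(4.7) + r(4.9)].
Sum ≈ 9.5829.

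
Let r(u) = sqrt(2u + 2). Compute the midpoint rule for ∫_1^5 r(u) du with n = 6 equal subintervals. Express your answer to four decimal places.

Δu = (5 − 1)/6 = 2/3.
Midpoints: 4/3, 2, 8/3, 10/3, 4, 14/3.
r(4/3) ≈ 2.1602, r(2) ≈ 2.4495, r(8/3) ≈ 2.7080, r(10/3) ≈ 2.9439, r(4) ≈ 3.1623, r(14/3) ≈ 3.3665.
Sum = Δu · [r(4/3) + r(2) + r(8/3) + ...].
Sum ≈ 11.1936.

11.1936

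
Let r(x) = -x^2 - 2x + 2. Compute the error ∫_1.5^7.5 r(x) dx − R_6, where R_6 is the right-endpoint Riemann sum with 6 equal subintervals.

Exact integral: ∫_1.5^7.5 r(x) dx = -181.5.
R_6 = -215.5.
Error = -181.5 − (-215.5) = 34.

34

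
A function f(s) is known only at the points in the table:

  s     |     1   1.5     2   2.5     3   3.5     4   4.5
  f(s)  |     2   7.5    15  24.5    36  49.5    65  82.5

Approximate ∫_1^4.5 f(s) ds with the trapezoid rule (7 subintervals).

Δs = 0.5.
T_7 = (0.5/2)·[2 + 2·7.5 + 2·15 + 2·24.5 + 2·36 + 2·49.5 + 2·65 + 82.5] = 119.875.

119.875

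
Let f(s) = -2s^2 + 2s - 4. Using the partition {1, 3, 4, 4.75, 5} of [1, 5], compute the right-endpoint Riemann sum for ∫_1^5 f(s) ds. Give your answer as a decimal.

Subinterval widths: 2, 1, 0.75, 0.25.
Right endpoints: 3, 4, 4.75, 5.
f(3) = -16, f(4) = -28, f(4.75) = -39.625, f(5) = -44.
Sum = Σ Δs_i · f(s_i).
Sum = -100.71875.

-100.71875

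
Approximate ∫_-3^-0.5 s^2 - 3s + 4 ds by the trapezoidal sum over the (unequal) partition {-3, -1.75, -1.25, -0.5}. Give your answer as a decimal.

32.5

Subinterval widths: 1.25, 0.5, 0.75.
f(-3) = 22, f(-1.75) = 12.3125, f(-1.25) = 9.3125, f(-0.5) = 5.75.
On each subinterval the trapezoid contributes (Δs_i/2)·[f(s_{i-1}) + f(s_i)].
Sum = 32.5.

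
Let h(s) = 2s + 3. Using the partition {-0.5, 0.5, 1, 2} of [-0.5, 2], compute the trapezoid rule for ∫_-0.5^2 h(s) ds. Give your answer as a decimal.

Subinterval widths: 1, 0.5, 1.
h(-0.5) = 2, h(0.5) = 4, h(1) = 5, h(2) = 7.
On each subinterval the trapezoid contributes (Δs_i/2)·[h(s_{i-1}) + h(s_i)].
Sum = 11.25.

11.25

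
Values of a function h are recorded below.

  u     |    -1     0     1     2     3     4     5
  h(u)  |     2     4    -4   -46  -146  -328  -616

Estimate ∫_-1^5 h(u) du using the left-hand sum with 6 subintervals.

-518

Δu = 1.
Sum = 1·[2 + 4 + (-4) + (-46) + (-146) + (-328)] = -518.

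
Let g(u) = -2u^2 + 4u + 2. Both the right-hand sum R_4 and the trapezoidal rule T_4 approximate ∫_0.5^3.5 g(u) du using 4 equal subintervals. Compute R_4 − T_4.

-4.5

R_4 = -3.5625.
T_4 = 0.9375.
R_4 − T_4 = -4.5.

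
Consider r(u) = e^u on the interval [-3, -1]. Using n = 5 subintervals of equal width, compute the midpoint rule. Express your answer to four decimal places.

Δu = (-1 − (-3))/5 = 0.4.
Midpoints: -2.8, -2.4, -2, -1.6, -1.2.
r(-2.8) ≈ 0.0608, r(-2.4) ≈ 0.0907, r(-2) ≈ 0.1353, r(-1.6) ≈ 0.2019, r(-1.2) ≈ 0.3012.
Sum = Δu · [r(-2.8) + r(-2.4) + r(-2) + r(-1.6) + r(-1.2)].
Sum ≈ 0.3160.

0.3160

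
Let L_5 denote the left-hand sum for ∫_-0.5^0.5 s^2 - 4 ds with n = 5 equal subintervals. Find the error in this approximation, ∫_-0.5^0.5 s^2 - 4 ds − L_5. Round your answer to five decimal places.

-0.00667

Exact integral: ∫_-0.5^0.5 f(s) ds ≈ -3.9166667.
L_5 = -3.91.
Error ≈ -3.9166667 − (-3.91) ≈ -0.00667.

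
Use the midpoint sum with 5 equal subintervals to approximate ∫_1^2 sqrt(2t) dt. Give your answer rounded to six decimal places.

1.724202

Δt = (2 − 1)/5 = 0.2.
Midpoints: 1.1, 1.3, 1.5, 1.7, 1.9.
f(1.1) ≈ 1.483240, f(1.3) ≈ 1.612452, f(1.5) ≈ 1.732051, f(1.7) ≈ 1.843909, f(1.9) ≈ 1.949359.
Sum = Δt · [f(1.1) + f(1.3) + f(1.5) + f(1.7) + f(1.9)].
Sum ≈ 1.724202.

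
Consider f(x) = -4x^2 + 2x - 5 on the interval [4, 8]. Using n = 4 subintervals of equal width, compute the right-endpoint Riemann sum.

-664

Δx = (8 − 4)/4 = 1.
Right endpoints: 5, 6, 7, 8.
f(5) = -95, f(6) = -137, f(7) = -187, f(8) = -245.
Sum = Δx · [f(5) + f(6) + f(7) + f(8)].
Sum = -664.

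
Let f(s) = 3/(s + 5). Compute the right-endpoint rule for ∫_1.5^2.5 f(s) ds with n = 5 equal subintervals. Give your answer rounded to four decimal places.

0.4232

Δs = (2.5 − 1.5)/5 = 0.2.
Right endpoints: 1.7, 1.9, 2.1, 2.3, 2.5.
f(1.7) = 30/67, f(1.9) = 10/23, f(2.1) = 30/71, f(2.3) = 30/73, f(2.5) = 0.4.
Sum = Δs · [f(1.7) + f(1.9) + f(2.1) + f(2.3) + f(2.5)].
Sum ≈ 0.4232.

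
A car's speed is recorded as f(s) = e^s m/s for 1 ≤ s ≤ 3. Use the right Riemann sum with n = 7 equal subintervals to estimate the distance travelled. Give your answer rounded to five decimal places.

Δs = (3 − 1)/7 = 2/7.
Right endpoints: 9/7, 11/7, 13/7, 15/7, 17/7, 19/7, 3.
f(9/7) ≈ 3.61725, f(11/7) ≈ 4.81352, f(13/7) ≈ 6.40541, f(15/7) ≈ 8.52376, f(17/7) ≈ 11.34267, f(19/7) ≈ 15.09382, f(3) ≈ 20.08554.
Sum = Δs · [f(9/7) + f(11/7) + f(13/7) + ...].
Sum ≈ 19.96628.

19.96628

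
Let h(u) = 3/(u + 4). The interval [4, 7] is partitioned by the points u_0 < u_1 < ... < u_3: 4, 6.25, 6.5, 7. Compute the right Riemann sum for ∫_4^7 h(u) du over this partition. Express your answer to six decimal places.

0.866329

Subinterval widths: 2.25, 0.25, 0.5.
Right endpoints: 6.25, 6.5, 7.
h(6.25) = 12/41, h(6.5) = 2/7, h(7) = 3/11.
Sum = Σ Δu_i · h(u_i).
Sum ≈ 0.866329.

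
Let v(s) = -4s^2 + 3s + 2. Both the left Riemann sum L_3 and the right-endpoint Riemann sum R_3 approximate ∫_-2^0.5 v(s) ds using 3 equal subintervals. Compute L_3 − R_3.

-18.75

L_3 ≈ -21.990741.
R_3 ≈ -3.240741.
L_3 − R_3 = -18.75.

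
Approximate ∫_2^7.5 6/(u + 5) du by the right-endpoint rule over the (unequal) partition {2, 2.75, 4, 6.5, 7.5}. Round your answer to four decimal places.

Subinterval widths: 0.75, 1.25, 2.5, 1.
Right endpoints: 2.75, 4, 6.5, 7.5.
f(2.75) = 24/31, f(4) = 2/3, f(6.5) = 12/23, f(7.5) = 0.48.
Sum = Σ Δu_i · f(u_i).
Sum ≈ 3.1983.

3.1983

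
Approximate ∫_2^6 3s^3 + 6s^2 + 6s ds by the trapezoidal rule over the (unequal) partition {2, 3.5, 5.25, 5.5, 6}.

Subinterval widths: 1.5, 1.75, 0.25, 0.5.
f(2) = 60, f(3.5) = 223.125, f(5.25) = 630.984375, f(5.5) = 713.625, f(6) = 900.
On each subinterval the trapezoid contributes (Δs_i/2)·[f(s_{i-1}) + f(s_i)].
Sum = 1531.171875.

1531.171875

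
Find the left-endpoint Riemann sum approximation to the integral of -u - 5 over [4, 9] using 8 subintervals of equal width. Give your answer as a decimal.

Δu = (9 − 4)/8 = 0.625.
Left endpoints: 4, 4.625, 5.25, 5.875, 6.5, 7.125, 7.75, 8.375.
f(4) = -9, f(4.625) = -9.625, f(5.25) = -10.25, f(5.875) = -10.875, f(6.5) = -11.5, f(7.125) = -12.125, f(7.75) = -12.75, f(8.375) = -13.375.
Sum = Δu · [f(4) + f(4.625) + f(5.25) + ...].
Sum = -55.9375.

-55.9375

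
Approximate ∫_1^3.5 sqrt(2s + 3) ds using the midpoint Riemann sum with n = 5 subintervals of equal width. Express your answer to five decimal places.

6.81551

Δs = (3.5 − 1)/5 = 0.5.
Midpoints: 1.25, 1.75, 2.25, 2.75, 3.25.
f(1.25) ≈ 2.34521, f(1.75) ≈ 2.54951, f(2.25) ≈ 2.73861, f(2.75) ≈ 2.91548, f(3.25) ≈ 3.08221.
Sum = Δs · [f(1.25) + f(1.75) + f(2.25) + f(2.75) + f(3.25)].
Sum ≈ 6.81551.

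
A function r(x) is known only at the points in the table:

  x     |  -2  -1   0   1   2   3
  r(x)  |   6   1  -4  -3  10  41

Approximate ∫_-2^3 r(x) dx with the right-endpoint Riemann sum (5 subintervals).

45

Δx = 1.
Sum = 1·[1 + (-4) + (-3) + 10 + 41] = 45.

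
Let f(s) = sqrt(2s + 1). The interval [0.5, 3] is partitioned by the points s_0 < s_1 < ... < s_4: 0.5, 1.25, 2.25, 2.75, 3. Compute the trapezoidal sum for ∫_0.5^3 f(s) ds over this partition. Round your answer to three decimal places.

Subinterval widths: 0.75, 1, 0.5, 0.25.
f(0.5) ≈ 1.414, f(1.25) ≈ 1.871, f(2.25) ≈ 2.345, f(2.75) ≈ 2.550, f(3) ≈ 2.646.
On each subinterval the trapezoid contributes (Δs_i/2)·[f(s_{i-1}) + f(s_i)].
Sum ≈ 5.213.

5.213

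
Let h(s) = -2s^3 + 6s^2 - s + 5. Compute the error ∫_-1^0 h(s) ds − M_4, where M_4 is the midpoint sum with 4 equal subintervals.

Exact integral: ∫_-1^0 h(s) ds = 8.
M_4 = 7.953125.
Error = 8 − 7.953125 = 0.046875.

0.046875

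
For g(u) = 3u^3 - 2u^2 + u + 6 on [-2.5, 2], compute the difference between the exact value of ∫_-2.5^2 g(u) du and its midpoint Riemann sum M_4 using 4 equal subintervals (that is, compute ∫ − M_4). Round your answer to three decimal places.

-2.017

Exact integral: ∫_-2.5^2 g(u) du = -7.171875.
M_4 ≈ -5.15479.
Error ≈ -7.171875 − (-5.15479) ≈ -2.017.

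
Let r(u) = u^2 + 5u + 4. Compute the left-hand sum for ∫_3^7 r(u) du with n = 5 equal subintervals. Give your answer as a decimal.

197.76

Δu = (7 − 3)/5 = 0.8.
Left endpoints: 3, 3.8, 4.6, 5.4, 6.2.
r(3) = 28, r(3.8) = 37.44, r(4.6) = 48.16, r(5.4) = 60.16, r(6.2) = 73.44.
Sum = Δu · [r(3) + r(3.8) + r(4.6) + r(5.4) + r(6.2)].
Sum = 197.76.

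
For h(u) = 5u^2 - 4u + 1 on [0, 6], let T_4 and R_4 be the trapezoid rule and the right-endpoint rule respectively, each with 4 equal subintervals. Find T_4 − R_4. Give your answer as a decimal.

T_4 = 305.25.
R_4 = 422.25.
T_4 − R_4 = -117.

-117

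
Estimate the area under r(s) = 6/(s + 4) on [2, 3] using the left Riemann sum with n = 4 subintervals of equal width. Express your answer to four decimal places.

Δs = (3 − 2)/4 = 0.25.
Left endpoints: 2, 2.25, 2.5, 2.75.
r(2) = 1, r(2.25) = 0.96, r(2.5) = 12/13, r(2.75) = 8/9.
Sum = Δs · [r(2) + r(2.25) + r(2.5) + r(2.75)].
Sum ≈ 0.9430.

0.9430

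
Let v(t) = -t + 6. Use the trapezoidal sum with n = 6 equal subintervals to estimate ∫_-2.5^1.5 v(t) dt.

26

Δt = (1.5 − (-2.5))/6 = 2/3.
v(-2.5) = 8.5, v(-11/6) = 47/6, v(-7/6) = 43/6, v(-0.5) = 6.5, v(1/6) = 35/6, v(5/6) = 31/6, v(1.5) = 4.5.
T_6 = (Δt/2)·[v(t_0) + 2v(t_1) + ... + 2v(t_{5}) + v(t_6)].
Sum = 26.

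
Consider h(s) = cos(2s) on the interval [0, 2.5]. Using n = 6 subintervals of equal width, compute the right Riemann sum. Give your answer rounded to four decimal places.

Δs = (2.5 − 0)/6 = 5/12.
Right endpoints: 5/12, 5/6, 1.25, 5/3, 25/12, 2.5.
h(5/12) ≈ 0.6724, h(5/6) ≈ -0.0957, h(1.25) ≈ -0.8011, h(5/3) ≈ -0.9817, h(25/12) ≈ -0.5190, h(2.5) ≈ 0.2837.
Sum = Δs · [h(5/12) + h(5/6) + h(1.25) + ...].
Sum ≈ -0.6006.

-0.6006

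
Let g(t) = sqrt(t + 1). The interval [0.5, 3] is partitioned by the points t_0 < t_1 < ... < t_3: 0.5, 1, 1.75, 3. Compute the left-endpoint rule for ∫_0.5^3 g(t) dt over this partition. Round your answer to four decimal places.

3.7459

Subinterval widths: 0.5, 0.75, 1.25.
Left endpoints: 0.5, 1, 1.75.
g(0.5) ≈ 1.2247, g(1) ≈ 1.4142, g(1.75) ≈ 1.6583.
Sum = Σ Δt_i · g(t_i).
Sum ≈ 3.7459.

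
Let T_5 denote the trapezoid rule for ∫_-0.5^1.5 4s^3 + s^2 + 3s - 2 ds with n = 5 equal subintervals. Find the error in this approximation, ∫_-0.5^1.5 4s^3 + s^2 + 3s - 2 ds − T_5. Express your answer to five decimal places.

-0.37333

Exact integral: ∫_-0.5^1.5 f(s) ds ≈ 5.1666667.
T_5 = 5.54.
Error ≈ 5.1666667 − 5.54 ≈ -0.37333.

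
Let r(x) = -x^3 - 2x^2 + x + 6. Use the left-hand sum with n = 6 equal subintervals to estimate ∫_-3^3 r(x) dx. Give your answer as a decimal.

Δx = (3 − (-3))/6 = 1.
Left endpoints: -3, -2, -1, 0, 1, 2.
r(-3) = 12, r(-2) = 4, r(-1) = 4, r(0) = 6, r(1) = 4, r(2) = -8.
Sum = Δx · [r(-3) + r(-2) + r(-1) + ...].
Sum = 22.

22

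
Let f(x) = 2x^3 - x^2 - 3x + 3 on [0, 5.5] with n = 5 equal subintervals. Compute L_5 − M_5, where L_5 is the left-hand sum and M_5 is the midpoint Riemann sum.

L_5 = 233.09.
M_5 = 364.601875.
L_5 − M_5 = -131.511875.

-131.511875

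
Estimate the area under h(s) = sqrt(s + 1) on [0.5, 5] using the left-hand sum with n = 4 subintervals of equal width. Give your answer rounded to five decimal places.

7.86303

Δs = (5 − 0.5)/4 = 1.125.
Left endpoints: 0.5, 1.625, 2.75, 3.875.
h(0.5) ≈ 1.22474, h(1.625) ≈ 1.62019, h(2.75) ≈ 1.93649, h(3.875) ≈ 2.20794.
Sum = Δs · [h(0.5) + h(1.625) + h(2.75) + h(3.875)].
Sum ≈ 7.86303.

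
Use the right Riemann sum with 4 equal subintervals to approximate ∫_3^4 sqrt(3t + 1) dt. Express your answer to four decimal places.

Δt = (4 − 3)/4 = 0.25.
Right endpoints: 3.25, 3.5, 3.75, 4.
f(3.25) ≈ 3.2787, f(3.5) ≈ 3.3912, f(3.75) ≈ 3.5000, f(4) ≈ 3.6056.
Sum = Δt · [f(3.25) + f(3.5) + f(3.75) + f(4)].
Sum ≈ 3.4439.

3.4439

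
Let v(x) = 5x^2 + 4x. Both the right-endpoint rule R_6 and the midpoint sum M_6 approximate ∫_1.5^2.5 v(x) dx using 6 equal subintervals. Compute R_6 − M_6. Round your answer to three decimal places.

2.035

R_6 ≈ 30.43981.
M_6 ≈ 28.40509.
R_6 − M_6 ≈ 2.035.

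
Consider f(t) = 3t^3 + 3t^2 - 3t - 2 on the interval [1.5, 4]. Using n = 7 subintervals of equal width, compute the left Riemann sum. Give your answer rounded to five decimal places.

Δt = (4 − 1.5)/7 = 5/14.
Left endpoints: 1.5, 13/7, 31/14, 18/7, 41/14, 23/7, 51/14.
f(1.5) = 10.375, f(13/7) = 7543/343, f(31/14) = 106019/2744, f(18/7) = 20968/343, f(41/14) = 247769/2744, f(23/7) = 43543/343, f(51/14) = 471719/2744.
Sum = Δt · [f(1.5) + f(13/7) + f(31/14) + ...].
Sum ≈ 186.17347.

186.17347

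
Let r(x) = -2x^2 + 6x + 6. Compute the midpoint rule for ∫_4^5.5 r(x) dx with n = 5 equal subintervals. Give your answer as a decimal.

Δx = (5.5 − 4)/5 = 0.3.
Midpoints: 4.15, 4.45, 4.75, 5.05, 5.35.
r(4.15) = -3.545, r(4.45) = -6.905, r(4.75) = -10.625, r(5.05) = -14.705, r(5.35) = -19.145.
Sum = Δx · [r(4.15) + r(4.45) + r(4.75) + r(5.05) + r(5.35)].
Sum = -16.4775.

-16.4775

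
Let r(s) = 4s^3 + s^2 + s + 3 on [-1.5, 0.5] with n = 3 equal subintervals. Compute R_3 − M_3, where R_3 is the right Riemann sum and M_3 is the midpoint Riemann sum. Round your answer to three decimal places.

3.556

R_3 ≈ 5.09259.
M_3 ≈ 1.53704.
R_3 − M_3 ≈ 3.556.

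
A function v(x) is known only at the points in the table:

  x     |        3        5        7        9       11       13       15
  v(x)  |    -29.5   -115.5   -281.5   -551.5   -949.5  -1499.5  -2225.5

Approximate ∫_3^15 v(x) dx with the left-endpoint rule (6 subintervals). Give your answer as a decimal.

Δx = 2.
Sum = 2·[(-29.5) + (-115.5) + (-281.5) + (-551.5) + (-949.5) + (-1499.5)] = -6854.

-6854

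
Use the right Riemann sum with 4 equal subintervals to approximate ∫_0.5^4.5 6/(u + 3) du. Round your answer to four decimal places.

4.1473

Δu = (4.5 − 0.5)/4 = 1.
Right endpoints: 1.5, 2.5, 3.5, 4.5.
f(1.5) = 4/3, f(2.5) = 12/11, f(3.5) = 12/13, f(4.5) = 0.8.
Sum = Δu · [f(1.5) + f(2.5) + f(3.5) + f(4.5)].
Sum ≈ 4.1473.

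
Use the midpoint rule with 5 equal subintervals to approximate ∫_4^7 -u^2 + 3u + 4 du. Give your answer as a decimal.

-31.41

Δu = (7 − 4)/5 = 0.6.
Midpoints: 4.3, 4.9, 5.5, 6.1, 6.7.
f(4.3) = -1.59, f(4.9) = -5.31, f(5.5) = -9.75, f(6.1) = -14.91, f(6.7) = -20.79.
Sum = Δu · [f(4.3) + f(4.9) + f(5.5) + f(6.1) + f(6.7)].
Sum = -31.41.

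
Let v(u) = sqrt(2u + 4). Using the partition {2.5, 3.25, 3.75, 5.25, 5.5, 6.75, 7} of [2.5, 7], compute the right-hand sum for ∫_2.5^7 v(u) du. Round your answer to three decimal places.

17.096

Subinterval widths: 0.75, 0.5, 1.5, 0.25, 1.25, 0.25.
Right endpoints: 3.25, 3.75, 5.25, 5.5, 6.75, 7.
v(3.25) ≈ 3.240, v(3.75) ≈ 3.391, v(5.25) ≈ 3.808, v(5.5) ≈ 3.873, v(6.75) ≈ 4.183, v(7) ≈ 4.243.
Sum = Σ Δu_i · v(u_i).
Sum ≈ 17.096.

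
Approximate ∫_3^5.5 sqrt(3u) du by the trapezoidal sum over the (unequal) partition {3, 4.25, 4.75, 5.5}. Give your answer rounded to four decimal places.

Subinterval widths: 1.25, 0.5, 0.75.
f(3) ≈ 3.0000, f(4.25) ≈ 3.5707, f(4.75) ≈ 3.7749, f(5.5) ≈ 4.0620.
On each subinterval the trapezoid contributes (Δu_i/2)·[f(u_{i-1}) + f(u_i)].
Sum ≈ 8.8820.

8.8820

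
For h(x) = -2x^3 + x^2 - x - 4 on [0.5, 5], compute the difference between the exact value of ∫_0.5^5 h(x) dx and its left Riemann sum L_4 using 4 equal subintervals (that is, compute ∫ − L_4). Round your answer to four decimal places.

Exact integral: ∫_0.5^5 h(x) dx = -301.21875.
L_4 ≈ -186.837891.
Error ≈ -301.21875 − (-186.837891) ≈ -114.3809.

-114.3809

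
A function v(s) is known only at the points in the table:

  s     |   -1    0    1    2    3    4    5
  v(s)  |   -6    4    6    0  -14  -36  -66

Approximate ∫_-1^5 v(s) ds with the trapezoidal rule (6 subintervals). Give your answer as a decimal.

-76

Δs = 1.
T_6 = (1/2)·[(-6) + 2·4 + 2·6 + 2·0 + 2·(-14) + 2·(-36) + (-66)] = -76.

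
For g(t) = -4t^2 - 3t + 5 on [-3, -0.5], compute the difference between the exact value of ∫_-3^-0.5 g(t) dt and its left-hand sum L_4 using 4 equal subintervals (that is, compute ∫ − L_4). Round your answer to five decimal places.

Exact integral: ∫_-3^-0.5 g(t) dt ≈ -10.2083333.
L_4 = -19.453125.
Error ≈ -10.2083333 − (-19.453125) ≈ 9.24479.

9.24479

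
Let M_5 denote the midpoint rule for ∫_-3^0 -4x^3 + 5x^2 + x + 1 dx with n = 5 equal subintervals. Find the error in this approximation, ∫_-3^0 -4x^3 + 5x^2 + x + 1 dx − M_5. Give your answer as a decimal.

2.07

Exact integral: ∫_-3^0 f(x) dx = 124.5.
M_5 = 122.43.
Error = 124.5 − 122.43 = 2.07.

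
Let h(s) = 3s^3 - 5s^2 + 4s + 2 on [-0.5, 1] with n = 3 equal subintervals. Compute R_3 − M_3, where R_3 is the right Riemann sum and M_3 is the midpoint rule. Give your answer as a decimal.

R_3 = 4.5625.
M_3 = 3.4140625.
R_3 − M_3 = 1.1484375.

1.1484375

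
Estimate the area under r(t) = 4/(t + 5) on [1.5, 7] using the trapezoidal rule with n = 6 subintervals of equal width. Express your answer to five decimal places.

2.45709

Δt = (7 − 1.5)/6 = 11/12.
r(1.5) = 8/13, r(29/12) = 48/89, r(10/3) = 0.48, r(4.25) = 16/37, r(31/6) = 24/61, r(73/12) = 48/133, r(7) = 1/3.
T_6 = (Δt/2)·[r(t_0) + 2r(t_1) + ... + 2r(t_{5}) + r(t_6)].
Sum ≈ 2.45709.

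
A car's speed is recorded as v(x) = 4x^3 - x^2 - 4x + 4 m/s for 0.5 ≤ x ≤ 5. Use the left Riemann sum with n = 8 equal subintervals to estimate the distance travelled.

Δx = (5 − 0.5)/8 = 0.5625.
Left endpoints: 0.5, 1.0625, 1.625, 2.1875, 2.75, 3.3125, 3.875, 4.4375.
v(0.5) = 2.25, v(1.0625) = 3501/1024, v(1.625) = 12.0234375, v(2.1875) = 33111/1024, v(2.75) = 68.625, v(3.3125) = 128169/1024, v(3.875) = 206.2265625, v(4.4375) = 323667/1024.
Sum = Δx · [v(0.5) + v(1.0625) + v(1.625) + ...].
Sum = 430.9453125.

430.9453125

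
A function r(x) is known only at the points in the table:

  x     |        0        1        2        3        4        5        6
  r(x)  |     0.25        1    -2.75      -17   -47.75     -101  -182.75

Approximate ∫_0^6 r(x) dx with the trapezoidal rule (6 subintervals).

Δx = 1.
T_6 = (1/2)·[0.25 + 2·1 + 2·(-2.75) + 2·(-17) + 2·(-47.75) + 2·(-101) + (-182.75)] = -258.75.

-258.75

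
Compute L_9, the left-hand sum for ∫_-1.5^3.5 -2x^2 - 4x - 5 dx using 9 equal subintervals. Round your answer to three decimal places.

Δx = (3.5 − (-1.5))/9 = 5/9.
Left endpoints: -1.5, -17/18, -7/18, 1/6, 13/18, 23/18, 11/6, 43/18, 53/18.
f(-1.5) = -3.5, f(-17/18) = -487/162, f(-7/18) = -607/162, f(1/6) = -103/18, f(13/18) = -1447/162, f(23/18) = -2167/162, f(11/6) = -343/18, f(43/18) = -4207/162, f(53/18) = -5527/162.
Sum = Δx · [f(-1.5) + f(-17/18) + f(-7/18) + ...].
Sum ≈ -65.237.

-65.237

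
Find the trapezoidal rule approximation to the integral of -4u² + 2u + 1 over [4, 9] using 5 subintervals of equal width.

-820

Δu = (9 − 4)/5 = 1.
f(4) = -55, f(5) = -89, f(6) = -131, f(7) = -181, f(8) = -239, f(9) = -305.
T_5 = (Δu/2)·[f(u_0) + 2f(u_1) + ... + 2f(u_{4}) + f(u_5)].
Sum = -820.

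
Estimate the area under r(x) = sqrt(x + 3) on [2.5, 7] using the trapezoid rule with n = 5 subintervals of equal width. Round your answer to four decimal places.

12.4790

Δx = (7 − 2.5)/5 = 0.9.
r(2.5) ≈ 2.3452, r(3.4) ≈ 2.5298, r(4.3) ≈ 2.7019, r(5.2) ≈ 2.8636, r(6.1) ≈ 3.0166, r(7) ≈ 3.1623.
T_5 = (Δx/2)·[r(x_0) + 2r(x_1) + ... + 2r(x_{4}) + r(x_5)].
Sum ≈ 12.4790.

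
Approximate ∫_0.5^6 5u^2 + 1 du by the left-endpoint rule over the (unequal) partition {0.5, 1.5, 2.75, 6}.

143.703125

Subinterval widths: 1, 1.25, 3.25.
Left endpoints: 0.5, 1.5, 2.75.
f(0.5) = 2.25, f(1.5) = 12.25, f(2.75) = 38.8125.
Sum = Σ Δu_i · f(u_i).
Sum = 143.703125.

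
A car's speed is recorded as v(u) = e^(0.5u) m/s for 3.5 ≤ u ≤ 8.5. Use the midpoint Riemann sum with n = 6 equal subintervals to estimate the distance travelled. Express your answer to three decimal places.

127.775

Δu = (8.5 − 3.5)/6 = 5/6.
Midpoints: 47/12, 4.75, 67/12, 77/12, 7.25, 97/12.
v(47/12) ≈ 7.088, v(4.75) ≈ 10.751, v(67/12) ≈ 16.308, v(77/12) ≈ 24.738, v(7.25) ≈ 37.525, v(97/12) ≈ 56.921.
Sum = Δu · [v(47/12) + v(4.75) + v(67/12) + ...].
Sum ≈ 127.775.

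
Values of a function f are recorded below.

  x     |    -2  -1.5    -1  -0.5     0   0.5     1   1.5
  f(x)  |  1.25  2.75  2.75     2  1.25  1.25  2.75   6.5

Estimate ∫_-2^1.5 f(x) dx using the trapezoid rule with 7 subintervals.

8.3125

Δx = 0.5.
T_7 = (0.5/2)·[1.25 + 2·2.75 + 2·2.75 + 2·2 + 2·1.25 + 2·1.25 + 2·2.75 + 6.5] = 8.3125.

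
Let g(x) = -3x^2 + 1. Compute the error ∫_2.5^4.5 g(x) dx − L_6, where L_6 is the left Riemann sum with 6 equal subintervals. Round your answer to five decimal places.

-6.88889

Exact integral: ∫_2.5^4.5 g(x) dx = -73.5.
L_6 ≈ -66.6111111.
Error ≈ -73.5 − (-66.6111111) ≈ -6.88889.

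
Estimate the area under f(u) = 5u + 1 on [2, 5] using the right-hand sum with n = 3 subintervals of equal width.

63

Δu = (5 − 2)/3 = 1.
Right endpoints: 3, 4, 5.
f(3) = 16, f(4) = 21, f(5) = 26.
Sum = Δu · [f(3) + f(4) + f(5)].
Sum = 63.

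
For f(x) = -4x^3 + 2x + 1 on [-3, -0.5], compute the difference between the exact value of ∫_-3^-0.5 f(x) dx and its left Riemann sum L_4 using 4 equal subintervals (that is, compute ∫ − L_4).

-35.44921875

Exact integral: ∫_-3^-0.5 f(x) dx = 74.6875.
L_4 = 110.13671875.
Error = 74.6875 − 110.13671875 = -35.44921875.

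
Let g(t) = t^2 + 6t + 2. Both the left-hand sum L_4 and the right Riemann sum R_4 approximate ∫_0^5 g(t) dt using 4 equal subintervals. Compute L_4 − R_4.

-68.75

L_4 = 93.59375.
R_4 = 162.34375.
L_4 − R_4 = -68.75.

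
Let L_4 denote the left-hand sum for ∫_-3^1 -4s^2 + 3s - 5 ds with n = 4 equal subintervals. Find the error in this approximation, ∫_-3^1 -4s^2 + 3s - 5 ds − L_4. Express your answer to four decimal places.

Exact integral: ∫_-3^1 f(s) ds ≈ -69.333333.
L_4 = -94.
Error ≈ -69.333333 − (-94) ≈ 24.6667.

24.6667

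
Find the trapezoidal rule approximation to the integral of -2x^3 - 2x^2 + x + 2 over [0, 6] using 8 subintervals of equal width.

Δx = (6 − 0)/8 = 0.75.
f(0) = 2, f(0.75) = 0.78125, f(1.5) = -7.75, f(2.25) = -28.65625, f(3) = -67, f(3.75) = -127.84375, f(4.5) = -216.25, f(5.25) = -337.28125, f(6) = -496.
T_8 = (Δx/2)·[f(x_0) + 2f(x_1) + ... + 2f(x_{7}) + f(x_8)].
Sum = -773.25.

-773.25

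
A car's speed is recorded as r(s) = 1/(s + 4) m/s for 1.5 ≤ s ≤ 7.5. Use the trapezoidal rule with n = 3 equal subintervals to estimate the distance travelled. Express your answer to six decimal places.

0.745968

Δs = (7.5 − 1.5)/3 = 2.
r(1.5) = 2/11, r(3.5) = 2/15, r(5.5) = 2/19, r(7.5) = 2/23.
T_3 = (Δs/2)·[r(s_0) + 2r(s_1) + 2r(s_2) + r(s_3)].
Sum ≈ 0.745968.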